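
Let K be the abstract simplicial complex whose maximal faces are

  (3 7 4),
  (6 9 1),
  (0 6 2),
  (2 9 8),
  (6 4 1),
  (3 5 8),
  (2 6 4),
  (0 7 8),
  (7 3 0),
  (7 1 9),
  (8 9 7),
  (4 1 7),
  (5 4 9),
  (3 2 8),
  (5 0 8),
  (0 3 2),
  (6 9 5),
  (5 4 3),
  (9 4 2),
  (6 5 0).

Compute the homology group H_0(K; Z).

H_0 = Z.

Order the vertices as 0 < 1 < 2 < 3 < 4 < 5 < 6 < 7 < 8 < 9. Listing each simplex with vertices in this order, K has dimension 2 with simplices:

  0-simplices (10): [0], [1], [2], [3], [4], [5], [6], [7], [8], [9]
  1-simplices (30): (30 of them)
  2-simplices (20): (20 of them)

giving chain groups C_0 ≅ Z^10, C_1 ≅ Z^30, C_2 ≅ Z^20.

Boundary ∂_1: C_1 → C_0 is given by ∂[p,q] = [q] − [p]. For instance
  ∂[1,4] = [4] − [1].
This gives a 10×30 integer matrix of rank 9; reducing to Smith normal form yields diagonal entries (1,1,1,1,1,1,1,1,1).

The boundary map ∂_2: C_2 → C_1 acts by ∂[p,q,r] = [q,r] − [p,r] + [p,q]. For instance
  ∂[4,5,9] = [5,9] − [4,9] + [4,5],
  ∂[1,4,6] = [4,6] − [1,6] + [1,4].
This gives a 30×20 integer matrix of rank 20; reducing to Smith normal form yields diagonal entries (1,1,1,1,1,1,1,1,1,1,1,1,1,1,1,1,1,1,1,2).

Computing H_k = (kernel of ∂_k) / (image of ∂_{k+1}):

  H_0: rank C_0 − rank ∂_1 = 10 − 9 = 1, and the invariant factors of ∂_1 are all 1, so H_0 ≅ Z.

(K is a triangulation of the Klein bottle.)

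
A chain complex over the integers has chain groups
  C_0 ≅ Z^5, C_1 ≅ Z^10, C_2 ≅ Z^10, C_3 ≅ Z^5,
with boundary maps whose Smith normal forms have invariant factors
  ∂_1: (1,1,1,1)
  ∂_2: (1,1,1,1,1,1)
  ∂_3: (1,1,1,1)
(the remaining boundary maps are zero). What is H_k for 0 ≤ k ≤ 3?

H_0 ≅ Z,  H_1 = 0,  H_2 = 0,  H_3 ≅ Z.

H_0: b_0 = 5 − 0 − 4 = 1; torsion from ∂_1 factors > 1: none. So H_0 ≅ Z.
H_1: b_1 = 10 − 4 − 6 = 0; torsion from ∂_2 factors > 1: none. So H_1 ≅ 0.
H_2: b_2 = 10 − 6 − 4 = 0; torsion from ∂_3 factors > 1: none. So H_2 ≅ 0.
H_3: b_3 = 5 − 4 − 0 = 1; torsion from ∂_4 factors > 1: none. So H_3 ≅ Z.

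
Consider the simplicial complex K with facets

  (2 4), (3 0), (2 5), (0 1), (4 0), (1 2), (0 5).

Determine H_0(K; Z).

H_0 = Z.

K has 6 vertices, 7 edges.
rank ∂_0 = 0, rank ∂_1 = 5 ⇒ b_0 = 6 − 0 − 5 = 1; all invariant factors of ∂_1 are 1 so no torsion. So H_0 ≅ Z.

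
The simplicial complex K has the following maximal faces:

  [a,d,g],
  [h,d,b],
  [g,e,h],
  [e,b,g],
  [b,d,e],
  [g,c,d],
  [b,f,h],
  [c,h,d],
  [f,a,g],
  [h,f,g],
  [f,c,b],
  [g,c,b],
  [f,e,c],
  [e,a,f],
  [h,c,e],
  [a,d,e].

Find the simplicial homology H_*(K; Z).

K has 8 vertices, 24 edges, 16 triangles.
rank ∂_0 = 0, rank ∂_1 = 7 ⇒ b_0 = 8 − 0 − 7 = 1; all invariant factors of ∂_1 are 1 so no torsion. So H_0 ≅ Z.
rank ∂_1 = 7, rank ∂_2 = 15 ⇒ b_1 = 24 − 7 − 15 = 2; all invariant factors of ∂_2 are 1 so no torsion. So H_1 ≅ Z^2.
rank ∂_2 = 15, rank ∂_3 = 0 ⇒ b_2 = 16 − 15 − 0 = 1. So H_2 ≅ Z.

H_0 = Z,  H_1 = Z^2,  H_2 = Z.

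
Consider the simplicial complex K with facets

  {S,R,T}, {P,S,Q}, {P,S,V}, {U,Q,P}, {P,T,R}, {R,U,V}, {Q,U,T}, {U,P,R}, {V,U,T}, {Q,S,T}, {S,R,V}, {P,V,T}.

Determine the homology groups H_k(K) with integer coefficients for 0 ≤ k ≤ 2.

H_0 = Z,  H_1 = Z/2Z,  H_2 = 0.

We work with the vertex ordering P < Q < R < S < T < U < V. The simplices of K, each written with vertices in increasing order, are:

  0-simplices (7): P, Q, R, S, T, U, V
  1-simplices (18): PQ, PR, PS, PT, PU, PV, QS, QT, QU, RS, RT, RU, RV, ST, SV, TU, TV, UV
  2-simplices (12): PQS, PQU, PRT, PRU, PSV, PTV, QST, QTU, RST, RSV, RUV, TUV

giving chain groups C_0 ≅ Z^7, C_1 ≅ Z^18, C_2 ≅ Z^12.

∂_1: C_1 → C_0 sends each edge [p,q] (with p < q) to q − p. For instance
  ∂PS = S − P.
As a 7×18 matrix over Z this has rank 6, with invariant factors (1,1,1,1,1,1).

The boundary map ∂_2: C_2 → C_1 acts by ∂[p,q,r] = [q,r] − [p,r] + [p,q]. For instance
  ∂QST = ST − QT + QS,
  ∂RUV = UV − RV + RU.
The resulting 18×12 matrix has rank 12, and its Smith normal form has invariant factors (1,1,1,1,1,1,1,1,1,1,1,2).

From H_k ≅ ker(∂_k) / im(∂_{k+1}) we obtain:

  H_0: rank C_0 − rank ∂_1 = 7 − 6 = 1, and the invariant factors of ∂_1 are all 1, so H_0 ≅ Z.
  H_1: rank ker ∂_1 − rank ∂_2 = (18 − 6) − 12 = 0, and ∂_2 has invariant factor 2 > 1, so H_1 ≅ Z/2Z.
  H_2: rank ker ∂_2 − rank ∂_3 = (12 − 12) − 0 = 0, and there is no ∂_3, so H_2 ≅ 0.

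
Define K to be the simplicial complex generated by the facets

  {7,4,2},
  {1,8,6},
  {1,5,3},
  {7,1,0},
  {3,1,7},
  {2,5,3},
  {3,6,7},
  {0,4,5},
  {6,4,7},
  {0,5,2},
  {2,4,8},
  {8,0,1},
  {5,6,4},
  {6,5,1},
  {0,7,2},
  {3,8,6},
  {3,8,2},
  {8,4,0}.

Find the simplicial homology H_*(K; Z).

H_0 ≅ Z,  H_1 ≅ Z ⊕ Z/2Z,  H_2 = 0.

K has 9 vertices, 27 edges, 18 triangles.
rank ∂_0 = 0, rank ∂_1 = 8 ⇒ b_0 = 9 − 0 − 8 = 1; all invariant factors of ∂_1 are 1 so no torsion. So H_0 = Z.
rank ∂_1 = 8, rank ∂_2 = 18 ⇒ b_1 = 27 − 8 − 18 = 1; ∂_2 has invariant factor(s) [2] giving torsion. So H_1 = Z ⊕ Z/2Z.
rank ∂_2 = 18, rank ∂_3 = 0 ⇒ b_2 = 18 − 18 − 0 = 0. So H_2 = 0.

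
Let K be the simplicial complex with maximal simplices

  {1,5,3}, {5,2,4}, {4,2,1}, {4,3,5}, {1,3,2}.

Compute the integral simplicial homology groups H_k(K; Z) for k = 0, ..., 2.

H_0 = Z,  H_1 = Z,  H_2 = 0.

Order the vertices as 1 < 2 < 3 < 4 < 5. Listing each simplex with vertices in this order, K has dimension 2 with simplices:

  0-simplices (5): [1], [2], [3], [4], [5]
  1-simplices (10): [1,2], [1,3], [1,4], [1,5], [2,3], [2,4], [2,5], [3,4], [3,5], [4,5]
  2-simplices (5): [1,2,3], [1,2,4], [1,3,5], [2,4,5], [3,4,5]

giving chain groups C_0 ≅ Z^5, C_1 ≅ Z^10, C_2 ≅ Z^5.

The boundary map ∂_1: C_1 → C_0 sends each edge [p,q] (with p < q) to q − p. For instance
  ∂[3,4] = [4] − [3].
The resulting 5×10 matrix has rank 4, and its Smith normal form has invariant factors (1,1,1,1).

The boundary map ∂_2: C_2 → C_1 acts by ∂[p,q,r] = [q,r] − [p,r] + [p,q]. For instance
  ∂[1,2,4] = [2,4] − [1,4] + [1,2],
  ∂[2,4,5] = [4,5] − [2,5] + [2,4].
The 10×5 boundary matrix has rank 5 and Smith normal form diag(1,1,1,1,1).

From H_k ≅ ker(∂_k) / im(∂_{k+1}) we obtain:

  H_0: rank C_0 − rank ∂_1 = 5 − 4 = 1, and the invariant factors of ∂_1 are all 1, so H_0 ≅ Z.
  H_1: rank ker ∂_1 − rank ∂_2 = (10 − 4) − 5 = 1, and the invariant factors of ∂_2 are all 1, so H_1 ≅ Z.
  H_2: rank ker ∂_2 − rank ∂_3 = (5 − 5) − 0 = 0, and there is no ∂_3, so H_2 ≅ 0.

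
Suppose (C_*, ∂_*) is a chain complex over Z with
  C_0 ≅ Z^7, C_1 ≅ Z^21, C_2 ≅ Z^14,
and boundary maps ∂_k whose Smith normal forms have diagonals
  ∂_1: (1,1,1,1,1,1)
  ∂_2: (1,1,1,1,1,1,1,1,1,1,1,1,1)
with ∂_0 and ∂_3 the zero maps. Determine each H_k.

H_0: b_0 = 7 − 0 − 6 = 1; torsion from ∂_1 factors > 1: none. So H_0 = Z.
H_1: b_1 = 21 − 6 − 13 = 2; torsion from ∂_2 factors > 1: none. So H_1 = Z^2.
H_2: b_2 = 14 − 13 − 0 = 1; torsion from ∂_3 factors > 1: none. So H_2 = Z.

H_0 = Z,  H_1 = Z^2,  H_2 = Z.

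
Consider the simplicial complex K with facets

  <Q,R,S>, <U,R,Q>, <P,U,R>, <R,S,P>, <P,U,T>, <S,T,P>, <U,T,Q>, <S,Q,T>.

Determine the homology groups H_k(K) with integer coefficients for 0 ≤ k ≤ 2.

H_0 = Z,  H_1 = 0,  H_2 = Z.

Fix the vertex order P < Q < R < S < T < U and write every simplex with vertices in increasing order. Then dim K = 2 and the simplices of K are:

  0-simplices (6): P, Q, R, S, T, U
  1-simplices (12): PR, PS, PT, PU, QR, QS, QT, QU, RS, RU, ST, TU
  2-simplices (8): PRS, PRU, PST, PTU, QRS, QRU, QST, QTU

giving chain groups C_0 ≅ Z^6, C_1 ≅ Z^12, C_2 ≅ Z^8.

Boundary ∂_1: C_1 → C_0 sends each edge [p,q] (with p < q) to q − p. For instance
  ∂PU = U − P.
The resulting 6×12 matrix has rank 5, and its Smith normal form has invariant factors (1,1,1,1,1).

∂_2: C_2 → C_1 acts by ∂[p,q,r] = [q,r] − [p,r] + [p,q]. For instance
  ∂PRU = RU − PU + PR,
  ∂QRS = RS − QS + QR.
This gives a 12×8 integer matrix of rank 7; reducing to Smith normal form yields diagonal entries (1,1,1,1,1,1,1).

Now H_k = ker ∂_k / im ∂_{k+1}, so:

  H_0: rank C_0 − rank ∂_1 = 6 − 5 = 1, and the invariant factors of ∂_1 are all 1, so H_0 = Z.
  H_1: rank ker ∂_1 − rank ∂_2 = (12 − 5) − 7 = 0, and the invariant factors of ∂_2 are all 1, so H_1 = 0.
  H_2: rank ker ∂_2 − rank ∂_3 = (8 − 7) − 0 = 1, and there is no ∂_3, so H_2 = Z.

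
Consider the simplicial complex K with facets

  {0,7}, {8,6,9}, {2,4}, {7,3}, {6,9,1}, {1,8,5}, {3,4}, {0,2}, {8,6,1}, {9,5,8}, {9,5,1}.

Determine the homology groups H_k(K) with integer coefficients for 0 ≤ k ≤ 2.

Fix the vertex order 0 < 1 < 2 < 3 < 4 < 5 < 6 < 7 < 8 < 9 and write every simplex with vertices in increasing order. Then dim K = 2 and the simplices of K are:

  0-simplices (10): [0], [1], [2], [3], [4], [5], [6], [7], [8], [9]
  1-simplices (14): [0,2], [0,7], [1,5], [1,6], [1,8], [1,9], [2,4], [3,4], [3,7], [5,8], [5,9], [6,8], [6,9], [8,9]
  2-simplices (6): [1,5,8], [1,5,9], [1,6,8], [1,6,9], [5,8,9], [6,8,9]

so the chain groups are C_0 ≅ Z^10, C_1 ≅ Z^14, C_2 ≅ Z^6.

The boundary map ∂_1: C_1 → C_0 is given by ∂[p,q] = [q] − [p]. For instance
  ∂[2,4] = [4] − [2].
The resulting 10×14 matrix has rank 8, and its Smith normal form has invariant factors (1,1,1,1,1,1,1,1).

∂_2: C_2 → C_1 sends each 2-simplex [p,q,r] to [q,r] − [p,r] + [p,q]. For instance
  ∂[1,6,9] = [6,9] − [1,9] + [1,6],
  ∂[5,8,9] = [8,9] − [5,9] + [5,8].
This gives a 14×6 integer matrix of rank 5; reducing to Smith normal form yields diagonal entries (1,1,1,1,1).

Computing H_k = (kernel of ∂_k) / (image of ∂_{k+1}):

  H_0: rank C_0 − rank ∂_1 = 10 − 8 = 2, and the invariant factors of ∂_1 are all 1, so H_0 = Z^2.
  H_1: rank ker ∂_1 − rank ∂_2 = (14 − 8) − 5 = 1, and the invariant factors of ∂_2 are all 1, so H_1 = Z.
  H_2: rank ker ∂_2 − rank ∂_3 = (6 − 5) − 0 = 1, and there is no ∂_3, so H_2 = Z.

As a check, the Euler characteristic is 10 − 14 + 6 = 2, which agrees with 2 − 1 + 1 = 2.

H_0 = Z^2,  H_1 = Z,  H_2 = Z.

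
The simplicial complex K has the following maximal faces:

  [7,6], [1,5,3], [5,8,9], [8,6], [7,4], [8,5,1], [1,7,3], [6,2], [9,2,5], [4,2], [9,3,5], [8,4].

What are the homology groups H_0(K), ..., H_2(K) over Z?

Fix the vertex order 1 < 2 < 3 < 4 < 5 < 6 < 7 < 8 < 9 and write every simplex with vertices in increasing order. Then dim K = 2 and the simplices of K are:

  0-simplices (9): [1], [2], [3], [4], [5], [6], [7], [8], [9]
  1-simplices (18): [1,3], [1,5], [1,7], [1,8], [2,4], [2,5], [2,6], [2,9], [3,5], [3,7], [3,9], [4,7], [4,8], [5,8], [5,9], [6,7], [6,8], [8,9]
  2-simplices (6): [1,3,5], [1,3,7], [1,5,8], [2,5,9], [3,5,9], [5,8,9]

giving chain groups C_0 ≅ Z^9, C_1 ≅ Z^18, C_2 ≅ Z^6.

The boundary map ∂_1: C_1 → C_0 maps an edge to its endpoints' difference, ∂[p,q] = q − p. For instance
  ∂[3,9] = [9] − [3].
The resulting 9×18 matrix has rank 8, and its Smith normal form has invariant factors (1,1,1,1,1,1,1,1).

Boundary ∂_2: C_2 → C_1 maps a triangle to the signed sum of its edges. For instance
  ∂[2,5,9] = [5,9] − [2,9] + [2,5],
  ∂[1,5,8] = [5,8] − [1,8] + [1,5].
This gives a 18×6 integer matrix of rank 6; reducing to Smith normal form yields diagonal entries (1,1,1,1,1,1).

Computing H_k = (kernel of ∂_k) / (image of ∂_{k+1}):

  H_0: rank C_0 − rank ∂_1 = 9 − 8 = 1, and the invariant factors of ∂_1 are all 1, so H_0 ≅ Z.
  H_1: rank ker ∂_1 − rank ∂_2 = (18 − 8) − 6 = 4, and the invariant factors of ∂_2 are all 1, so H_1 ≅ Z^4.
  H_2: rank ker ∂_2 − rank ∂_3 = (6 − 6) − 0 = 0, and there is no ∂_3, so H_2 ≅ 0.

As a check, the Euler characteristic is 9 − 18 + 6 = -3, which agrees with 1 − 4 + 0 = -3.

H_0 ≅ Z,  H_1 ≅ Z^4,  H_2 = 0.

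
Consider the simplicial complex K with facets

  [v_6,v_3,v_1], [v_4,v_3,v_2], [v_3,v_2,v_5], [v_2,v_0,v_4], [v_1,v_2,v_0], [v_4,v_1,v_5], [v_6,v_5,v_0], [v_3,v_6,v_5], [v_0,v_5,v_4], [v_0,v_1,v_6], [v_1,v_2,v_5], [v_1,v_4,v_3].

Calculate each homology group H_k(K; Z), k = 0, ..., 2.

Take the total order v_0 < v_1 < v_2 < v_3 < v_4 < v_5 < v_6 on the vertex set. Then K (dimension 2) consists of the simplices:

  0-simplices (7): [v_0], [v_1], [v_2], [v_3], [v_4], [v_5], [v_6]
  1-simplices (18): (18 of them)
  2-simplices (12): (12 of them)

giving chain groups C_0 ≅ Z^7, C_1 ≅ Z^18, C_2 ≅ Z^12.

Boundary ∂_1: C_1 → C_0 is given by ∂[p,q] = [q] − [p].
This gives a 7×18 integer matrix of rank 6; reducing to Smith normal form yields diagonal entries (1,1,1,1,1,1).

∂_2: C_2 → C_1 sends each 2-simplex [p,q,r] to [q,r] − [p,r] + [p,q]. For instance
  ∂[v_0,v_1,v_6] = [v_1,v_6] − [v_0,v_6] + [v_0,v_1],
  ∂[v_0,v_2,v_4] = [v_2,v_4] − [v_0,v_4] + [v_0,v_2].
This gives a 18×12 integer matrix of rank 12; reducing to Smith normal form yields diagonal entries (1,1,1,1,1,1,1,1,1,1,1,2).

Now H_k = ker ∂_k / im ∂_{k+1}, so:

  H_0: rank C_0 − rank ∂_1 = 7 − 6 = 1, and the invariant factors of ∂_1 are all 1, so H_0 ≅ Z.
  H_1: rank ker ∂_1 − rank ∂_2 = (18 − 6) − 12 = 0, and ∂_2 has invariant factor 2 > 1, so H_1 ≅ Z/2Z.
  H_2: rank ker ∂_2 − rank ∂_3 = (12 − 12) − 0 = 0, and there is no ∂_3, so H_2 ≅ 0.

H_0 ≅ Z,  H_1 ≅ Z/2Z,  H_2 = 0.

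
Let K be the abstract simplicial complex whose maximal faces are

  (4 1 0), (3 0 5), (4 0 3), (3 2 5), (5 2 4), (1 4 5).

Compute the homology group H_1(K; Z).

H_1 ≅ Z.

K has 6 vertices, 12 edges, 6 triangles.
rank ∂_1 = 5, rank ∂_2 = 6 ⇒ b_1 = 12 − 5 − 6 = 1; all invariant factors of ∂_2 are 1 so no torsion. So H_1 ≅ Z.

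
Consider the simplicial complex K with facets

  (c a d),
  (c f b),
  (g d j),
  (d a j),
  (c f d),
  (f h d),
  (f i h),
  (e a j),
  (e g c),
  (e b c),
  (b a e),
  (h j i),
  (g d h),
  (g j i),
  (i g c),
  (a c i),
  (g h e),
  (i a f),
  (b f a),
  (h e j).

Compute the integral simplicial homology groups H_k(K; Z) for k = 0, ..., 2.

H_0 ≅ Z,  H_1 ≅ Z ⊕ Z/2Z,  H_2 = 0.

Fix the vertex order a < b < c < d < e < f < g < h < i < j and write every simplex with vertices in increasing order. Then dim K = 2 and the simplices of K are:

  0-simplices (10): a, b, c, d, e, f, g, h, i, j
  1-simplices (30): ab, ac, ad, ae, af, ai, aj, bc, be, bf, cd, ce, cf, cg, ci, df, dg, dh, dj, eg, eh, ej, fh, fi, gh, gi, gj, hi, hj, ij
  2-simplices (20): abe, abf, acd, aci, adj, aej, afi, bce, bcf, cdf, ceg, cgi, dfh, dgh, dgj, egh, ehj, fhi, gij, hij

Hence C_0 ≅ Z^10, C_1 ≅ Z^30, C_2 ≅ Z^20.

Boundary ∂_1: C_1 → C_0 is given by ∂[p,q] = [q] − [p].
As a 10×30 matrix over Z this has rank 9, with invariant factors (1,1,1,1,1,1,1,1,1).

∂_2: C_2 → C_1 acts by ∂[p,q,r] = [q,r] − [p,r] + [p,q]. For instance
  ∂gij = ij − gj + gi,
  ∂dgj = gj − dj + dg.
As a 30×20 matrix over Z this has rank 20, with invariant factors (1,1,1,1,1,1,1,1,1,1,1,1,1,1,1,1,1,1,1,2).

Computing H_k = (kernel of ∂_k) / (image of ∂_{k+1}):

  H_0: rank C_0 − rank ∂_1 = 10 − 9 = 1, and the invariant factors of ∂_1 are all 1, so H_0 ≅ Z.
  H_1: rank ker ∂_1 − rank ∂_2 = (30 − 9) − 20 = 1, and ∂_2 has invariant factor 2 > 1, so H_1 ≅ Z ⊕ Z/2Z.
  H_2: rank ker ∂_2 − rank ∂_3 = (20 − 20) − 0 = 0, and there is no ∂_3, so H_2 ≅ 0.

As a check, the Euler characteristic is 10 − 30 + 20 = 0, which agrees with 1 − 1 + 0 = 0.
(K is a triangulation of the Klein bottle.)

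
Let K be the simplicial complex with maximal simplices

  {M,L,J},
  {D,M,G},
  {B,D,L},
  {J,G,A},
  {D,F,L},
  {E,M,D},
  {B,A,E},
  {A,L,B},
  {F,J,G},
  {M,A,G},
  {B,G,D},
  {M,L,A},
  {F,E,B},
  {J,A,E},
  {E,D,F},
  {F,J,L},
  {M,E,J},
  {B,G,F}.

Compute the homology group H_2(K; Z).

K has 9 vertices, 27 edges, 18 triangles.
rank ∂_2 = 18, rank ∂_3 = 0 ⇒ b_2 = 18 − 18 − 0 = 0. So H_2 ≅ 0.

H_2 = 0.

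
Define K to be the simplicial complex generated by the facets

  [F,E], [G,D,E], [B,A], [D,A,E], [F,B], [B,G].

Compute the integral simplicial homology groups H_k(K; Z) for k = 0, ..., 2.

Fix the vertex order A < B < D < E < F < G and write every simplex with vertices in increasing order. Then dim K = 2 and the simplices of K are:

  0-simplices (6): A, B, D, E, F, G
  1-simplices (9): AB, AD, AE, BF, BG, DE, DG, EF, EG
  2-simplices (2): ADE, DEG

Hence C_0 ≅ Z^6, C_1 ≅ Z^9, C_2 ≅ Z^2.

Boundary ∂_1: C_1 → C_0 is given by ∂[p,q] = [q] − [p]. For instance
  ∂AD = D − A.
This gives a 6×9 integer matrix of rank 5; reducing to Smith normal form yields diagonal entries (1,1,1,1,1).

The boundary map ∂_2: C_2 → C_1 sends each 2-simplex [p,q,r] to [q,r] − [p,r] + [p,q]. For instance
  ∂ADE = DE − AE + AD,
  ∂DEG = EG − DG + DE.
The 9×2 boundary matrix has rank 2 and Smith normal form diag(1,1).

Now H_k = ker ∂_k / im ∂_{k+1}, so:

  H_0: rank C_0 − rank ∂_1 = 6 − 5 = 1, and the invariant factors of ∂_1 are all 1, so H_0 = Z.
  H_1: rank ker ∂_1 − rank ∂_2 = (9 − 5) − 2 = 2, and the invariant factors of ∂_2 are all 1, so H_1 = Z^2.
  H_2: rank ker ∂_2 − rank ∂_3 = (2 − 2) − 0 = 0, and there is no ∂_3, so H_2 = 0.

As a check, the Euler characteristic is 6 − 9 + 2 = -1, which agrees with 1 − 2 + 0 = -1.

H_0 = Z,  H_1 = Z^2,  H_2 = 0.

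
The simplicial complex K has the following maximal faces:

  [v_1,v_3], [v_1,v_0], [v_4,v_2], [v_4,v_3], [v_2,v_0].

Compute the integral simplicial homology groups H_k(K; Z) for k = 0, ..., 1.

H_0 = Z,  H_1 = Z.

Fix the vertex order v_0 < v_1 < v_2 < v_3 < v_4 and write every simplex with vertices in increasing order. Then dim K = 1 and the simplices of K are:

  0-simplices (5): [v_0], [v_1], [v_2], [v_3], [v_4]
  1-simplices (5): [v_0,v_1], [v_0,v_2], [v_1,v_3], [v_2,v_4], [v_3,v_4]

giving chain groups C_0 ≅ Z^5, C_1 ≅ Z^5.

The boundary map ∂_1: C_1 → C_0 maps an edge to its endpoints' difference, ∂[p,q] = q − p. For instance
  ∂[v_0,v_1] = [v_1] − [v_0].
As a 5×5 matrix over Z this has rank 4, with invariant factors (1,1,1,1).

Now H_k = ker ∂_k / im ∂_{k+1}, so:

  H_0: rank C_0 − rank ∂_1 = 5 − 4 = 1, and the invariant factors of ∂_1 are all 1, so H_0 ≅ Z.
  H_1: rank ker ∂_1 − rank ∂_2 = (5 − 4) − 0 = 1, and there is no ∂_2, so H_1 ≅ Z.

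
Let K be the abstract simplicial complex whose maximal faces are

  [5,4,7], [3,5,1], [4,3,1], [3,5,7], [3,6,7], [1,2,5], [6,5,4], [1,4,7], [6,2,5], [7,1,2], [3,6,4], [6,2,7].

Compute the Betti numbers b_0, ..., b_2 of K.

K has 7 vertices, 18 edges, 12 triangles.
rank ∂_0 = 0, rank ∂_1 = 6 ⇒ b_0 = 7 − 0 − 6 = 1; all invariant factors of ∂_1 are 1 so no torsion. So H_0 ≅ Z.
rank ∂_1 = 6, rank ∂_2 = 12 ⇒ b_1 = 18 − 6 − 12 = 0; ∂_2 has invariant factor(s) [2] giving torsion. So H_1 ≅ Z/2.
rank ∂_2 = 12, rank ∂_3 = 0 ⇒ b_2 = 12 − 12 − 0 = 0. So H_2 ≅ 0.

b_0 = 1, b_1 = 0, b_2 = 0.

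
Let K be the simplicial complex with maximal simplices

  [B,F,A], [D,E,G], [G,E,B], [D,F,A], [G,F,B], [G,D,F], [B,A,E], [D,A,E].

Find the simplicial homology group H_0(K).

Fix the vertex order A < B < D < E < F < G and write every simplex with vertices in increasing order. Then dim K = 2 and the simplices of K are:

  0-simplices (6): A, B, D, E, F, G
  1-simplices (12): AB, AD, AE, AF, BE, BF, BG, DE, DF, DG, EG, FG
  2-simplices (8): ABE, ABF, ADE, ADF, BEG, BFG, DEG, DFG

giving chain groups C_0 ≅ Z^6, C_1 ≅ Z^12, C_2 ≅ Z^8.

The boundary map ∂_1: C_1 → C_0 maps an edge to its endpoints' difference, ∂[p,q] = q − p. For instance
  ∂DF = F − D.
As a 6×12 matrix over Z this has rank 5, with invariant factors (1,1,1,1,1).

The boundary map ∂_2: C_2 → C_1 acts by ∂[p,q,r] = [q,r] − [p,r] + [p,q]. For instance
  ∂DEG = EG − DG + DE,
  ∂BFG = FG − BG + BF.
The 12×8 boundary matrix has rank 7 and Smith normal form diag(1,1,1,1,1,1,1).

Now H_k = ker ∂_k / im ∂_{k+1}, so:

  H_0: rank C_0 − rank ∂_1 = 6 − 5 = 1, and the invariant factors of ∂_1 are all 1, so H_0 = Z.

H_0 = Z.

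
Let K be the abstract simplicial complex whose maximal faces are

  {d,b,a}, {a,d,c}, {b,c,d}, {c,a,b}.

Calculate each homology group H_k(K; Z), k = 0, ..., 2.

Take the total order a < b < c < d on the vertex set. Then K (dimension 2) consists of the simplices:

  0-simplices (4): a, b, c, d
  1-simplices (6): ab, ac, ad, bc, bd, cd
  2-simplices (4): abc, abd, acd, bcd

so the chain groups are C_0 ≅ Z^4, C_1 ≅ Z^6, C_2 ≅ Z^4.

∂_1: C_1 → C_0 is given by ∂[p,q] = [q] − [p].
The resulting 4×6 matrix has rank 3, and its Smith normal form has invariant factors (1,1,1).

∂_2: C_2 → C_1 sends each 2-simplex [p,q,r] to [q,r] − [p,r] + [p,q]. For instance
  ∂bcd = cd − bd + bc,
  ∂acd = cd − ad + ac.
The resulting 6×4 matrix has rank 3, and its Smith normal form has invariant factors (1,1,1).

Reading off H_k = ker ∂_k / im ∂_{k+1}:

  H_0: rank C_0 − rank ∂_1 = 4 − 3 = 1, and the invariant factors of ∂_1 are all 1, so H_0 ≅ Z.
  H_1: rank ker ∂_1 − rank ∂_2 = (6 − 3) − 3 = 0, and the invariant factors of ∂_2 are all 1, so H_1 ≅ 0.
  H_2: rank ker ∂_2 − rank ∂_3 = (4 − 3) − 0 = 1, and there is no ∂_3, so H_2 ≅ Z.

(K is a triangulation of the 2-sphere S^2.)

H_0 = Z,  H_1 = 0,  H_2 = Z.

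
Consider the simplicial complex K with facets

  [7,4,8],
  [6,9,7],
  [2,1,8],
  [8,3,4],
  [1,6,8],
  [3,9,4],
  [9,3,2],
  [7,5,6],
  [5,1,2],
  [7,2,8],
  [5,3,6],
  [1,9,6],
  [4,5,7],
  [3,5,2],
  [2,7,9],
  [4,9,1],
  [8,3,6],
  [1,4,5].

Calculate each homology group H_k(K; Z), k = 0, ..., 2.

H_0 = Z,  H_1 = Z^2,  H_2 = Z.

K has 9 vertices, 27 edges, 18 triangles.
rank ∂_0 = 0, rank ∂_1 = 8 ⇒ b_0 = 9 − 0 − 8 = 1; all invariant factors of ∂_1 are 1 so no torsion. So H_0 ≅ Z.
rank ∂_1 = 8, rank ∂_2 = 17 ⇒ b_1 = 27 − 8 − 17 = 2; all invariant factors of ∂_2 are 1 so no torsion. So H_1 ≅ Z^2.
rank ∂_2 = 17, rank ∂_3 = 0 ⇒ b_2 = 18 − 17 − 0 = 1. So H_2 ≅ Z.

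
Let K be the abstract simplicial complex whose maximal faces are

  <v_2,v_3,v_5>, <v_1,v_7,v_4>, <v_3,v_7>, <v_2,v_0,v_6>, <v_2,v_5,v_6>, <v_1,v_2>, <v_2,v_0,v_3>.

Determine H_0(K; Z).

K has 8 vertices, 13 edges, 5 triangles.
rank ∂_0 = 0, rank ∂_1 = 7 ⇒ b_0 = 8 − 0 − 7 = 1; all invariant factors of ∂_1 are 1 so no torsion. So H_0 ≅ Z.

H_0 ≅ Z.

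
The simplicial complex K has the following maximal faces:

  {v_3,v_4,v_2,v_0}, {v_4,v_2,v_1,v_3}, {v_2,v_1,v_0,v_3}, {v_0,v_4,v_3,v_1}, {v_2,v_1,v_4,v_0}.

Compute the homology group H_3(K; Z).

H_3 = Z.

Order the vertices as v_0 < v_1 < v_2 < v_3 < v_4. Listing each simplex with vertices in this order, K has dimension 3 with simplices:

  0-simplices (5): [v_0], [v_1], [v_2], [v_3], [v_4]
  1-simplices (10): [v_0,v_1], [v_0,v_2], [v_0,v_3], [v_0,v_4], [v_1,v_2], [v_1,v_3], [v_1,v_4], [v_2,v_3], [v_2,v_4], [v_3,v_4]
  2-simplices (10): [v_0,v_1,v_2], [v_0,v_1,v_3], [v_0,v_1,v_4], [v_0,v_2,v_3], [v_0,v_2,v_4], [v_0,v_3,v_4], [v_1,v_2,v_3], [v_1,v_2,v_4], [v_1,v_3,v_4], [v_2,v_3,v_4]
  3-simplices (5): [v_0,v_1,v_2,v_3], [v_0,v_1,v_2,v_4], [v_0,v_1,v_3,v_4], [v_0,v_2,v_3,v_4], [v_1,v_2,v_3,v_4]

so the chain groups are C_0 ≅ Z^5, C_1 ≅ Z^10, C_2 ≅ Z^10, C_3 ≅ Z^5.

The boundary map ∂_1: C_1 → C_0 is given by ∂[p,q] = [q] − [p].
The 5×10 boundary matrix has rank 4 and Smith normal form diag(1,1,1,1).

∂_2: C_2 → C_1 acts by ∂[p,q,r] = [q,r] − [p,r] + [p,q]. For instance
  ∂[v_0,v_2,v_4] = [v_2,v_4] − [v_0,v_4] + [v_0,v_2],
  ∂[v_0,v_1,v_3] = [v_1,v_3] − [v_0,v_3] + [v_0,v_1].
The resulting 10×10 matrix has rank 6, and its Smith normal form has invariant factors (1,1,1,1,1,1).

The boundary map ∂_3: C_3 → C_2 sends each 3-simplex σ to the alternating sum Σ_i (−1)^i (σ with its i-th vertex removed). For instance
  ∂[v_0,v_1,v_2,v_3] = [v_1,v_2,v_3] − [v_0,v_2,v_3] + [v_0,v_1,v_3] − [v_0,v_1,v_2],
  ∂[v_0,v_1,v_2,v_4] = [v_1,v_2,v_4] − [v_0,v_2,v_4] + [v_0,v_1,v_4] − [v_0,v_1,v_2].
As a 10×5 matrix over Z this has rank 4, with invariant factors (1,1,1,1).

From H_k ≅ ker(∂_k) / im(∂_{k+1}) we obtain:

  H_3: rank ker ∂_3 − rank ∂_4 = (5 − 4) − 0 = 1, and there is no ∂_4, so H_3 = Z.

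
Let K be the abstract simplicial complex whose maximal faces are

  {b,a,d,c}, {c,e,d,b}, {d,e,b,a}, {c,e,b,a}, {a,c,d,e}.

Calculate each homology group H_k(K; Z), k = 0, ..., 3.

H_0 ≅ Z,  H_1 = 0,  H_2 = 0,  H_3 ≅ Z.

K has 5 vertices, 10 edges, 10 triangles, 5 3-simplices.
rank ∂_0 = 0, rank ∂_1 = 4 ⇒ b_0 = 5 − 0 − 4 = 1; all invariant factors of ∂_1 are 1 so no torsion. So H_0 ≅ Z.
rank ∂_1 = 4, rank ∂_2 = 6 ⇒ b_1 = 10 − 4 − 6 = 0; all invariant factors of ∂_2 are 1 so no torsion. So H_1 ≅ 0.
rank ∂_2 = 6, rank ∂_3 = 4 ⇒ b_2 = 10 − 6 − 4 = 0; all invariant factors of ∂_3 are 1 so no torsion. So H_2 ≅ 0.
rank ∂_3 = 4, rank ∂_4 = 0 ⇒ b_3 = 5 − 4 − 0 = 1. So H_3 ≅ Z.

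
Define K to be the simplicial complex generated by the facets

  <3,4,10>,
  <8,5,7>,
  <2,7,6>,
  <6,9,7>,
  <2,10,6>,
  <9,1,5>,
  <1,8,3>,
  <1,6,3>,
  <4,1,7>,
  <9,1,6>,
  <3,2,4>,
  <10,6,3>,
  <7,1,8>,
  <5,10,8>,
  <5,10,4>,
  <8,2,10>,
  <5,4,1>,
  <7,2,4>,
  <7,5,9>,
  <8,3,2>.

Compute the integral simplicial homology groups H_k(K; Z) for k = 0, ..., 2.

Fix the vertex order 1 < 2 < 3 < 4 < 5 < 6 < 7 < 8 < 9 < 10 and write every simplex with vertices in increasing order. Then dim K = 2 and the simplices of K are:

  0-simplices (10): [1], [2], [3], [4], [5], [6], [7], [8], [9], [10]
  1-simplices (30): (30 of them)
  2-simplices (20): (20 of them)

giving chain groups C_0 ≅ Z^10, C_1 ≅ Z^30, C_2 ≅ Z^20.

∂_1: C_1 → C_0 maps an edge to its endpoints' difference, ∂[p,q] = q − p.
This gives a 10×30 integer matrix of rank 9; reducing to Smith normal form yields diagonal entries (1,1,1,1,1,1,1,1,1).

∂_2: C_2 → C_1 acts by ∂[p,q,r] = [q,r] − [p,r] + [p,q]. For instance
  ∂[1,7,8] = [7,8] − [1,8] + [1,7],
  ∂[4,5,10] = [5,10] − [4,10] + [4,5].
The resulting 30×20 matrix has rank 20, and its Smith normal form has invariant factors (1,1,1,1,1,1,1,1,1,1,1,1,1,1,1,1,1,1,1,2).

From H_k ≅ ker(∂_k) / im(∂_{k+1}) we obtain:

  H_0: rank C_0 − rank ∂_1 = 10 − 9 = 1, and the invariant factors of ∂_1 are all 1, so H_0 = Z.
  H_1: rank ker ∂_1 − rank ∂_2 = (30 − 9) − 20 = 1, and ∂_2 has invariant factor 2 > 1, so H_1 = Z ⊕ Z/2.
  H_2: rank ker ∂_2 − rank ∂_3 = (20 − 20) − 0 = 0, and there is no ∂_3, so H_2 = 0.

As a check, the Euler characteristic is 10 − 30 + 20 = 0, which agrees with 1 − 1 + 0 = 0.
(K is a triangulation of the Klein bottle.)

H_0 = Z,  H_1 = Z ⊕ Z/2,  H_2 = 0.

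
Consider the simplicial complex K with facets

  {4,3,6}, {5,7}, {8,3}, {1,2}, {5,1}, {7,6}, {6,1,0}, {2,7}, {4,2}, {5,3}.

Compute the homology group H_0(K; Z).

We work with the vertex ordering 0 < 1 < 2 < 3 < 4 < 5 < 6 < 7 < 8. The simplices of K, each written with vertices in increasing order, are:

  0-simplices (9): [0], [1], [2], [3], [4], [5], [6], [7], [8]
  1-simplices (14): [0,1], [0,6], [1,2], [1,5], [1,6], [2,4], [2,7], [3,4], [3,5], [3,6], [3,8], [4,6], [5,7], [6,7]
  2-simplices (2): [0,1,6], [3,4,6]

so the chain groups are C_0 ≅ Z^9, C_1 ≅ Z^14, C_2 ≅ Z^2.

The boundary map ∂_1: C_1 → C_0 sends each edge [p,q] (with p < q) to q − p. For instance
  ∂[1,5] = [5] − [1].
As a 9×14 matrix over Z this has rank 8, with invariant factors (1,1,1,1,1,1,1,1).

∂_2: C_2 → C_1 maps a triangle to the signed sum of its edges. For instance
  ∂[0,1,6] = [1,6] − [0,6] + [0,1],
  ∂[3,4,6] = [4,6] − [3,6] + [3,4].
The 14×2 boundary matrix has rank 2 and Smith normal form diag(1,1).

Computing H_k = (kernel of ∂_k) / (image of ∂_{k+1}):

  H_0: rank C_0 − rank ∂_1 = 9 − 8 = 1, and the invariant factors of ∂_1 are all 1, so H_0 = Z.

H_0 = Z.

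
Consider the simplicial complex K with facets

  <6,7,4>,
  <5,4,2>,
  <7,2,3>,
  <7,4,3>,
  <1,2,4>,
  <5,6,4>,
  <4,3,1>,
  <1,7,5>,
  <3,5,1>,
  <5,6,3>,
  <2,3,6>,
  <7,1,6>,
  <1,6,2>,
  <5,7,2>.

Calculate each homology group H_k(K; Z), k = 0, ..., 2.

Fix the vertex order 1 < 2 < 3 < 4 < 5 < 6 < 7 and write every simplex with vertices in increasing order. Then dim K = 2 and the simplices of K are:

  0-simplices (7): [1], [2], [3], [4], [5], [6], [7]
  1-simplices (21): [1,2], [1,3], [1,4], [1,5], [1,6], [1,7], [2,3], [2,4], [2,5], [2,6], [2,7], [3,4], [3,5], [3,6], [3,7], [4,5], [4,6], [4,7], [5,6], [5,7], [6,7]
  2-simplices (14): [1,2,4], [1,2,6], [1,3,4], [1,3,5], [1,5,7], [1,6,7], [2,3,6], [2,3,7], [2,4,5], [2,5,7], [3,4,7], [3,5,6], [4,5,6], [4,6,7]

Hence C_0 ≅ Z^7, C_1 ≅ Z^21, C_2 ≅ Z^14.

∂_1: C_1 → C_0 is given by ∂[p,q] = [q] − [p]. For instance
  ∂[2,5] = [5] − [2].
This gives a 7×21 integer matrix of rank 6; reducing to Smith normal form yields diagonal entries (1,1,1,1,1,1).

The boundary map ∂_2: C_2 → C_1 maps a triangle to the signed sum of its edges. For instance
  ∂[1,2,6] = [2,6] − [1,6] + [1,2],
  ∂[2,3,7] = [3,7] − [2,7] + [2,3].
This gives a 21×14 integer matrix of rank 13; reducing to Smith normal form yields diagonal entries (1,1,1,1,1,1,1,1,1,1,1,1,1).

Reading off H_k = ker ∂_k / im ∂_{k+1}:

  H_0: rank C_0 − rank ∂_1 = 7 − 6 = 1, and the invariant factors of ∂_1 are all 1, so H_0 ≅ Z.
  H_1: rank ker ∂_1 − rank ∂_2 = (21 − 6) − 13 = 2, and the invariant factors of ∂_2 are all 1, so H_1 ≅ Z^2.
  H_2: rank ker ∂_2 − rank ∂_3 = (14 − 13) − 0 = 1, and there is no ∂_3, so H_2 ≅ Z.

As a check, the Euler characteristic is 7 − 21 + 14 = 0, which agrees with 1 − 2 + 1 = 0.

H_0 = Z,  H_1 = Z^2,  H_2 = Z.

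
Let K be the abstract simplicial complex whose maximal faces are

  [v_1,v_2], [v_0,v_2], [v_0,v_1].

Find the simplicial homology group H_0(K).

Take the total order v_0 < v_1 < v_2 on the vertex set. Then K (dimension 1) consists of the simplices:

  0-simplices (3): [v_0], [v_1], [v_2]
  1-simplices (3): [v_0,v_1], [v_0,v_2], [v_1,v_2]

Hence C_0 ≅ Z^3, C_1 ≅ Z^3.

∂_1: C_1 → C_0 is given by ∂[p,q] = [q] − [p]. For instance
  ∂[v_0,v_1] = [v_1] − [v_0].
This gives a 3×3 integer matrix of rank 2; reducing to Smith normal form yields diagonal entries (1,1).

Reading off H_k = ker ∂_k / im ∂_{k+1}:

  H_0: rank C_0 − rank ∂_1 = 3 − 2 = 1, and the invariant factors of ∂_1 are all 1, so H_0 = Z.

(K is a triangulation of the circle S^1.)

H_0 = Z.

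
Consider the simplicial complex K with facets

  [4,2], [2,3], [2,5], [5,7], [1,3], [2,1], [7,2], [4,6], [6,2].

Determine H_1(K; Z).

Order the vertices as 1 < 2 < 3 < 4 < 5 < 6 < 7. Listing each simplex with vertices in this order, K has dimension 1 with simplices:

  0-simplices (7): [1], [2], [3], [4], [5], [6], [7]
  1-simplices (9): [1,2], [1,3], [2,3], [2,4], [2,5], [2,6], [2,7], [4,6], [5,7]

so the chain groups are C_0 ≅ Z^7, C_1 ≅ Z^9.

The boundary map ∂_1: C_1 → C_0 is given by ∂[p,q] = [q] − [p]. For instance
  ∂[1,3] = [3] − [1].
The resulting 7×9 matrix has rank 6, and its Smith normal form has invariant factors (1,1,1,1,1,1).

Computing H_k = (kernel of ∂_k) / (image of ∂_{k+1}):

  H_1: rank ker ∂_1 − rank ∂_2 = (9 − 6) − 0 = 3, and there is no ∂_2, so H_1 = Z^3.

(K is a triangulation of a wedge of 3 circles.)

H_1 ≅ Z^3.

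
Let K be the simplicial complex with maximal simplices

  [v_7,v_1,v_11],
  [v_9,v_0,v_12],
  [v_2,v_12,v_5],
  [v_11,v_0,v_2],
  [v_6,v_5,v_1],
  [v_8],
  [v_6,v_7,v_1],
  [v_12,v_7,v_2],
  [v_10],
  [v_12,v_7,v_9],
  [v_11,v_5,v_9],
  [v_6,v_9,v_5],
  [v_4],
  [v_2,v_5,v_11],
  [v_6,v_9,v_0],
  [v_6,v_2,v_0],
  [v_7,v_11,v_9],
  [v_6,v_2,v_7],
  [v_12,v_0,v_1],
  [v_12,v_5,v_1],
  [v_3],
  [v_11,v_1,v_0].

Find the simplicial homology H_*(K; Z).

Fix the vertex order v_0 < v_1 < v_2 < v_3 < v_4 < v_5 < v_6 < v_7 < v_8 < v_9 < v_10 < v_11 < v_12 and write every simplex with vertices in increasing order. Then dim K = 2 and the simplices of K are:

  0-simplices (13): [v_0], [v_1], [v_2], [v_3], [v_4], [v_5], [v_6], [v_7], [v_8], [v_9], [v_10], [v_11], [v_12]
  1-simplices (27): (27 of them)
  2-simplices (18): (18 of them)

giving chain groups C_0 ≅ Z^13, C_1 ≅ Z^27, C_2 ≅ Z^18.

∂_1: C_1 → C_0 sends each edge [p,q] (with p < q) to q − p.
The resulting 13×27 matrix has rank 8, and its Smith normal form has invariant factors (1,1,1,1,1,1,1,1).

∂_2: C_2 → C_1 sends each 2-simplex [p,q,r] to [q,r] − [p,r] + [p,q]. For instance
  ∂[v_0,v_1,v_12] = [v_1,v_12] − [v_0,v_12] + [v_0,v_1],
  ∂[v_2,v_5,v_11] = [v_5,v_11] − [v_2,v_11] + [v_2,v_5].
The 27×18 boundary matrix has rank 17 and Smith normal form diag(1,1,1,1,1,1,1,1,1,1,1,1,1,1,1,1,1).

From H_k ≅ ker(∂_k) / im(∂_{k+1}) we obtain:

  H_0: rank C_0 − rank ∂_1 = 13 − 8 = 5, and the invariant factors of ∂_1 are all 1, so H_0 = Z^5.
  H_1: rank ker ∂_1 − rank ∂_2 = (27 − 8) − 17 = 2, and the invariant factors of ∂_2 are all 1, so H_1 = Z^2.
  H_2: rank ker ∂_2 − rank ∂_3 = (18 − 17) − 0 = 1, and there is no ∂_3, so H_2 = Z.

H_0 ≅ Z^5,  H_1 ≅ Z^2,  H_2 ≅ Z.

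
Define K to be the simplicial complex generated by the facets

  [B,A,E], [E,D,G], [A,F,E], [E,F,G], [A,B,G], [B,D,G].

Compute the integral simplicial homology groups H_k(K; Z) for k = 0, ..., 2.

H_0 ≅ Z,  H_1 ≅ Z,  H_2 = 0.

We work with the vertex ordering A < B < D < E < F < G. The simplices of K, each written with vertices in increasing order, are:

  0-simplices (6): A, B, D, E, F, G
  1-simplices (12): AB, AE, AF, AG, BD, BE, BG, DE, DG, EF, EG, FG
  2-simplices (6): ABE, ABG, AEF, BDG, DEG, EFG

Hence C_0 ≅ Z^6, C_1 ≅ Z^12, C_2 ≅ Z^6.

∂_1: C_1 → C_0 is given by ∂[p,q] = [q] − [p]. For instance
  ∂AF = F − A.
This gives a 6×12 integer matrix of rank 5; reducing to Smith normal form yields diagonal entries (1,1,1,1,1).

The boundary map ∂_2: C_2 → C_1 maps a triangle to the signed sum of its edges. For instance
  ∂ABG = BG − AG + AB,
  ∂AEF = EF − AF + AE.
As a 12×6 matrix over Z this has rank 6, with invariant factors (1,1,1,1,1,1).

Now H_k = ker ∂_k / im ∂_{k+1}, so:

  H_0: rank C_0 − rank ∂_1 = 6 − 5 = 1, and the invariant factors of ∂_1 are all 1, so H_0 = Z.
  H_1: rank ker ∂_1 − rank ∂_2 = (12 − 5) − 6 = 1, and the invariant factors of ∂_2 are all 1, so H_1 = Z.
  H_2: rank ker ∂_2 − rank ∂_3 = (6 − 6) − 0 = 0, and there is no ∂_3, so H_2 = 0.

As a check, the Euler characteristic is 6 − 12 + 6 = 0, which agrees with 1 − 1 + 0 = 0.
(K is a triangulation of the cylinder S^1 x I.)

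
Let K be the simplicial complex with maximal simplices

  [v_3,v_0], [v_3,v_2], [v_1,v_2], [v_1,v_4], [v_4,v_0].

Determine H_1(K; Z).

H_1 = Z.

We work with the vertex ordering v_0 < v_1 < v_2 < v_3 < v_4. The simplices of K, each written with vertices in increasing order, are:

  0-simplices (5): [v_0], [v_1], [v_2], [v_3], [v_4]
  1-simplices (5): [v_0,v_3], [v_0,v_4], [v_1,v_2], [v_1,v_4], [v_2,v_3]

Hence C_0 ≅ Z^5, C_1 ≅ Z^5.

Boundary ∂_1: C_1 → C_0 is given by ∂[p,q] = [q] − [p]. For instance
  ∂[v_1,v_4] = [v_4] − [v_1].
As a 5×5 matrix over Z this has rank 4, with invariant factors (1,1,1,1).

Computing H_k = (kernel of ∂_k) / (image of ∂_{k+1}):

  H_1: rank ker ∂_1 − rank ∂_2 = (5 − 4) − 0 = 1, and there is no ∂_2, so H_1 = Z.

(K is a triangulation of the circle S^1.)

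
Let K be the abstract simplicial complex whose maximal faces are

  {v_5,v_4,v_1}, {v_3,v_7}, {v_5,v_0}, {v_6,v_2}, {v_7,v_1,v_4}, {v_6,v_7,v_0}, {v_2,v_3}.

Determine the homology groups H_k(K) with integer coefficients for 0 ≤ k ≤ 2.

H_0 = Z,  H_1 = Z^2,  H_2 = 0.

Fix the vertex order v_0 < v_1 < v_2 < v_3 < v_4 < v_5 < v_6 < v_7 and write every simplex with vertices in increasing order. Then dim K = 2 and the simplices of K are:

  0-simplices (8): [v_0], [v_1], [v_2], [v_3], [v_4], [v_5], [v_6], [v_7]
  1-simplices (12): [v_0,v_5], [v_0,v_6], [v_0,v_7], [v_1,v_4], [v_1,v_5], [v_1,v_7], [v_2,v_3], [v_2,v_6], [v_3,v_7], [v_4,v_5], [v_4,v_7], [v_6,v_7]
  2-simplices (3): [v_0,v_6,v_7], [v_1,v_4,v_5], [v_1,v_4,v_7]

so the chain groups are C_0 ≅ Z^8, C_1 ≅ Z^12, C_2 ≅ Z^3.

The boundary map ∂_1: C_1 → C_0 sends each edge [p,q] (with p < q) to q − p.
The resulting 8×12 matrix has rank 7, and its Smith normal form has invariant factors (1,1,1,1,1,1,1).

Boundary ∂_2: C_2 → C_1 acts by ∂[p,q,r] = [q,r] − [p,r] + [p,q]. For instance
  ∂[v_0,v_6,v_7] = [v_6,v_7] − [v_0,v_7] + [v_0,v_6],
  ∂[v_1,v_4,v_5] = [v_4,v_5] − [v_1,v_5] + [v_1,v_4].
The resulting 12×3 matrix has rank 3, and its Smith normal form has invariant factors (1,1,1).

From H_k ≅ ker(∂_k) / im(∂_{k+1}) we obtain:

  H_0: rank C_0 − rank ∂_1 = 8 − 7 = 1, and the invariant factors of ∂_1 are all 1, so H_0 ≅ Z.
  H_1: rank ker ∂_1 − rank ∂_2 = (12 − 7) − 3 = 2, and the invariant factors of ∂_2 are all 1, so H_1 ≅ Z^2.
  H_2: rank ker ∂_2 − rank ∂_3 = (3 − 3) − 0 = 0, and there is no ∂_3, so H_2 ≅ 0.

As a check, the Euler characteristic is 8 − 12 + 3 = -1, which agrees with 1 − 2 + 0 = -1.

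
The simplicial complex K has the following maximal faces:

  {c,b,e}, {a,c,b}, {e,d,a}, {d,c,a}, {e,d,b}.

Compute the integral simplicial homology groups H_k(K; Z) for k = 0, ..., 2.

H_0 ≅ Z,  H_1 ≅ Z,  H_2 = 0.

We work with the vertex ordering a < b < c < d < e. The simplices of K, each written with vertices in increasing order, are:

  0-simplices (5): a, b, c, d, e
  1-simplices (10): ab, ac, ad, ae, bc, bd, be, cd, ce, de
  2-simplices (5): abc, acd, ade, bce, bde

so the chain groups are C_0 ≅ Z^5, C_1 ≅ Z^10, C_2 ≅ Z^5.

∂_1: C_1 → C_0 sends each edge [p,q] (with p < q) to q − p. For instance
  ∂be = e − b.
This gives a 5×10 integer matrix of rank 4; reducing to Smith normal form yields diagonal entries (1,1,1,1).

∂_2: C_2 → C_1 acts by ∂[p,q,r] = [q,r] − [p,r] + [p,q]. For instance
  ∂bde = de − be + bd,
  ∂abc = bc − ac + ab.
The resulting 10×5 matrix has rank 5, and its Smith normal form has invariant factors (1,1,1,1,1).

Now H_k = ker ∂_k / im ∂_{k+1}, so:

  H_0: rank C_0 − rank ∂_1 = 5 − 4 = 1, and the invariant factors of ∂_1 are all 1, so H_0 ≅ Z.
  H_1: rank ker ∂_1 − rank ∂_2 = (10 − 4) − 5 = 1, and the invariant factors of ∂_2 are all 1, so H_1 ≅ Z.
  H_2: rank ker ∂_2 − rank ∂_3 = (5 − 5) − 0 = 0, and there is no ∂_3, so H_2 ≅ 0.

As a check, the Euler characteristic is 5 − 10 + 5 = 0, which agrees with 1 − 1 + 0 = 0.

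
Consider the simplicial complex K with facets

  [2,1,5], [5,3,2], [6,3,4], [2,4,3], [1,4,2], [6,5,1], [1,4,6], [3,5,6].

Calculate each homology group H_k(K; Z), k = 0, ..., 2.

Order the vertices as 1 < 2 < 3 < 4 < 5 < 6. Listing each simplex with vertices in this order, K has dimension 2 with simplices:

  0-simplices (6): [1], [2], [3], [4], [5], [6]
  1-simplices (12): [1,2], [1,4], [1,5], [1,6], [2,3], [2,4], [2,5], [3,4], [3,5], [3,6], [4,6], [5,6]
  2-simplices (8): [1,2,4], [1,2,5], [1,4,6], [1,5,6], [2,3,4], [2,3,5], [3,4,6], [3,5,6]

giving chain groups C_0 ≅ Z^6, C_1 ≅ Z^12, C_2 ≅ Z^8.

Boundary ∂_1: C_1 → C_0 maps an edge to its endpoints' difference, ∂[p,q] = q − p. For instance
  ∂[1,5] = [5] − [1].
This gives a 6×12 integer matrix of rank 5; reducing to Smith normal form yields diagonal entries (1,1,1,1,1).

The boundary map ∂_2: C_2 → C_1 maps a triangle to the signed sum of its edges. For instance
  ∂[1,5,6] = [5,6] − [1,6] + [1,5],
  ∂[1,2,4] = [2,4] − [1,4] + [1,2].
The 12×8 boundary matrix has rank 7 and Smith normal form diag(1,1,1,1,1,1,1).

Now H_k = ker ∂_k / im ∂_{k+1}, so:

  H_0: rank C_0 − rank ∂_1 = 6 − 5 = 1, and the invariant factors of ∂_1 are all 1, so H_0 ≅ Z.
  H_1: rank ker ∂_1 − rank ∂_2 = (12 − 5) − 7 = 0, and the invariant factors of ∂_2 are all 1, so H_1 ≅ 0.
  H_2: rank ker ∂_2 − rank ∂_3 = (8 − 7) − 0 = 1, and there is no ∂_3, so H_2 ≅ Z.

H_0 = Z,  H_1 = 0,  H_2 = Z.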